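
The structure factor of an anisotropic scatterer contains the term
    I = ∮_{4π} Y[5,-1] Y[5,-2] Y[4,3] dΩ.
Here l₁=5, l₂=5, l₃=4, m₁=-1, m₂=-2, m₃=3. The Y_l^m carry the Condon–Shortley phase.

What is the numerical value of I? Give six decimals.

m-sum 0 ✓  L=14 even ✓  0≤4≤10 ✓
Π(2lᵢ+1) = 11×11×9 = 1089
triangle coeff Δ(5,5,4) = 1/3153150
Σ_t [1,5]: t=1:−1/69120 t=2:+1/1728 t=3:−1/576 t=4:+1/1728 t=5:−1/69120 = -7/11520
(3j)²=2/143 [(5 5 4; 0 0 0)], sign=-1
Σ_t [2,3]: t=2:+1/6912 t=3:−1/5184 = -1/20736
(3j)²=5/2574 [(5 5 4; -1 -2 3)], sign=+1
⇒ 4πI² = 5/169
I = (-1)√(5/169/(4π)) = -0.04852178

-0.048522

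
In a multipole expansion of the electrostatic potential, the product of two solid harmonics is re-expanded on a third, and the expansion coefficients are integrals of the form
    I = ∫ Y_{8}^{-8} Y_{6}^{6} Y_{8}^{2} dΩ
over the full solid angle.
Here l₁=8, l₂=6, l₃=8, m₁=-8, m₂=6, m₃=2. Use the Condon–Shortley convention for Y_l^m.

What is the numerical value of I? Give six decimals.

Checks pass: Σm=0; 22 even; l₃=8∈[2,14].
(2·8+1)(2·6+1)(2·8+1) = 3757
Δ: 6! 10! 6! / 23! → 1/13742520792
sum: t=0:+1/41803776000 t=1:−1/435456000 t=2:+1/39813120 t=3:−1/18662400 t=4:+1/39813120 t=5:−1/435456000 t=6:+1/41803776000 = -11/1393459200
3j²(8 6 8; 0 0 0) = Δ·Π!·Σ² = 600/96577  (sign -1)
sum: t=6:+1/1881169920000 = 1/1881169920000
3j²(8 6 8; -8 6 2) = Δ·Π!·Σ² = 4/7429  (sign +1)
combine: 4πI² = 3757·600/96577·4/7429 = 2400/190969
take √, sign -1: I = -0.03162418

-0.031624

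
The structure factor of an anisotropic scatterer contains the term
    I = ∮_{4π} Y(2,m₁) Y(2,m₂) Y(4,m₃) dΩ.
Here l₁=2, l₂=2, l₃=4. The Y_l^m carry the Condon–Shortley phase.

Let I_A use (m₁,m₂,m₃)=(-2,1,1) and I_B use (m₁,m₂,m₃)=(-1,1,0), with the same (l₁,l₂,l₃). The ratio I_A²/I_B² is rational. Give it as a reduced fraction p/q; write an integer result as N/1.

5/16

l's match ⇒ only the (l;m) 3-j factors differ between A and B.
A: triangle coeff Δ(2,2,4) = 1/630; Σ_t [0,0]: t=0:+1/144 = 1/144; (3j)²=1/126 [(2 2 4; -2 1 1)], sign=-1
B: triangle coeff Δ(2,2,4) = 1/630; Σ_t [0,0]: t=0:+1/36 = 1/36; (3j)²=8/315 [(2 2 4; -1 1 0)], sign=+1
I_A²/I_B² = (1/126)/(8/315) = 5/16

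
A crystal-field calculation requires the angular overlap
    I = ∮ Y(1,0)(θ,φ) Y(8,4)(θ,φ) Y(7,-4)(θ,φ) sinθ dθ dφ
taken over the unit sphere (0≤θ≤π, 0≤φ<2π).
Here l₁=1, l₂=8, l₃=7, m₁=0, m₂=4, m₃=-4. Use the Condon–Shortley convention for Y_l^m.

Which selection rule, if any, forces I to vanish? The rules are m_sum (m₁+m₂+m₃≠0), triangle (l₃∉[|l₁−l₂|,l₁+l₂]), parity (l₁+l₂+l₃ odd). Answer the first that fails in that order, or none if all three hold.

none

azimuthal sum: 0 + 4 − 4 = 0  ✓
7 ≤ 7 ≤ 9 (triangle on l)  ✓
L = 1 + 8 + 7 = 16 (even)  ✓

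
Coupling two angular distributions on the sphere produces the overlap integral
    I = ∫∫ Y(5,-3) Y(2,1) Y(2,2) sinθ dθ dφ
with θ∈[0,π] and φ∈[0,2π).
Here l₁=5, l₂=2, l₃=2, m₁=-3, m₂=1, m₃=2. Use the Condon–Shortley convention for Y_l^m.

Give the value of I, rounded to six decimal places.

0.000000

l₃=2 ∉ [3,7] — triangle fails ⇒ I = 0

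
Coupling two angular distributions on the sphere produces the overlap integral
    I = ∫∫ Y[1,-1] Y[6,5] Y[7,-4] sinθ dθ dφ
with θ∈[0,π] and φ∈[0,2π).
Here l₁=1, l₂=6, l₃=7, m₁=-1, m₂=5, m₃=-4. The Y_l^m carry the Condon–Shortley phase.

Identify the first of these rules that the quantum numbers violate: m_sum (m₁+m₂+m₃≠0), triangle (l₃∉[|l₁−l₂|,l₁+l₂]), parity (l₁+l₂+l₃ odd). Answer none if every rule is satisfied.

none

azimuthal sum: -1 + 5 − 4 = 0  ✓
5 ≤ 7 ≤ 7 (triangle on l)  ✓
L = 1 + 6 + 7 = 14 (even)  ✓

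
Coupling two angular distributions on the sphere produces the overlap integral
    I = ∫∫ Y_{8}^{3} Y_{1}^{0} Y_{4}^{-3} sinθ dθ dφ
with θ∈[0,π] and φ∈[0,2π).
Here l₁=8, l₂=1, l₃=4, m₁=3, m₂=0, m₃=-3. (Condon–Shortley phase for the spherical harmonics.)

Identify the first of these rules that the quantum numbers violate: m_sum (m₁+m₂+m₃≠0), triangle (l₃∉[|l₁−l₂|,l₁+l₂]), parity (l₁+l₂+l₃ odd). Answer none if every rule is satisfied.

triangle

m₁+m₂+m₃ = 3 + 0 − 3 = 0  ✓
triangle: |8−1|=7 ≤ l₃=4 ≤ 8+1=9  ✗
parity: l₁+l₂+l₃ = 13 is odd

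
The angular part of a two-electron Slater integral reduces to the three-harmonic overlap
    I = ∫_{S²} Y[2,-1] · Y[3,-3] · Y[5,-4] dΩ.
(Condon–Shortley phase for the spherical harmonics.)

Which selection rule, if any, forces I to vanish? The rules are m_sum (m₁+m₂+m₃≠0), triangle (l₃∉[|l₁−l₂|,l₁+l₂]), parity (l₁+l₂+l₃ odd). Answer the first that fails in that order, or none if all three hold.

m_sum

azimuthal sum: -1 − 3 − 4 = -8  ✗
1 ≤ 5 ≤ 5 (triangle on l)
L = 2 + 3 + 5 = 10 (even)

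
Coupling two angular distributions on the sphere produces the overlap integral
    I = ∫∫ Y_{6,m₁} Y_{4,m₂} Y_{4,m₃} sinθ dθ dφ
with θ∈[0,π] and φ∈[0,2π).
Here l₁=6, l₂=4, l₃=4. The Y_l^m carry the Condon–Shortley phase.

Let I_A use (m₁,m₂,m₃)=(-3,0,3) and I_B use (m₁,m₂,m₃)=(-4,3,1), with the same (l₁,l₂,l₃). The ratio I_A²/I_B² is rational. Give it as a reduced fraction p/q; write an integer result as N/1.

Shared (l₁,l₂,l₃)=(6,4,4): N and (l;000)² cancel in I_A²/I_B².
A: Δ = 6!·6!·2!/15! = 1/1261260; Racah Σ t=3..4: t=3:−1/25920 t=4:+1/11520 = 1/20736; ⇒ 3j(6 4 4; -3 0 3)² = 5/429, sgn -1
B: Δ = 6!·6!·2!/15! = 1/1261260; Racah Σ t=5..6: t=5:−1/28800 t=6:+1/34560 = -1/172800; ⇒ 3j(6 4 4; -4 3 1)² = 1/1430, sgn +1
I_A²/I_B² = (5/429)/(1/1430) = 50/3

50/3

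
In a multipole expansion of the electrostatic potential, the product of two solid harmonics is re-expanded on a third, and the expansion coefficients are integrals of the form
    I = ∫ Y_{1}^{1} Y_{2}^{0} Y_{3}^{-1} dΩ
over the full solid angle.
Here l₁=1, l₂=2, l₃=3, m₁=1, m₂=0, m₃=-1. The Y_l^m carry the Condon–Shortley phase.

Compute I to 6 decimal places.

m-sum 0 ✓  L=6 even ✓  1≤3≤3 ✓
Π(2lᵢ+1) = 3×5×7 = 105
triangle coeff Δ(1,2,3) = 1/105
Σ_t [0,0]: t=0:+1/4 = 1/4
(3j)²=3/35 [(1 2 3; 0 0 0)], sign=-1
Σ_t [0,0]: t=0:+1/8 = 1/8
(3j)²=2/35 [(1 2 3; 1 0 -1)], sign=+1
⇒ 4πI² = 18/35
I = (-1)√(18/35/(4π)) = -0.20230066

-0.202301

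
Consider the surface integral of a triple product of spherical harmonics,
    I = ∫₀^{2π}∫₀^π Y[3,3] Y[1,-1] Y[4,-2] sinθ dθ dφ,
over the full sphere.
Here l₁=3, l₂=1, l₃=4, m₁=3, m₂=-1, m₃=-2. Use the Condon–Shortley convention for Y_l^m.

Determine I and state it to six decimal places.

Checks pass: Σm=0; 8 even; l₃=4∈[2,4].
(2·3+1)(2·1+1)(2·4+1) = 189
Δ: 0! 6! 2! / 9! → 1/252
sum: t=0:+1/36 = 1/36
3j²(3 1 4; 0 0 0) = Δ·Π!·Σ² = 4/63  (sign +1)
sum: t=0:+1/1440 = 1/1440
3j²(3 1 4; 3 -1 -2) = Δ·Π!·Σ² = 1/252  (sign +1)
combine: 4πI² = 189·4/63·1/252 = 1/21
take √, sign +1: I = 0.06155813

0.061558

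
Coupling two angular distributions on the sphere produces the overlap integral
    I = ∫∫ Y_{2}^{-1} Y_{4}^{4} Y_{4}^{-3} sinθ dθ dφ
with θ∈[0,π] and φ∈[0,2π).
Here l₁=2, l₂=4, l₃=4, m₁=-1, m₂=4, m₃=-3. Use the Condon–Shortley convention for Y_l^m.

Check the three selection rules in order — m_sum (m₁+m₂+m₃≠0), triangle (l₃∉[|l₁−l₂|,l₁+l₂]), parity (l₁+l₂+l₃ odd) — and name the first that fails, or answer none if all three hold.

none

Σmᵢ = 0  ✓
l₃∈[|l₁−l₂|,l₁+l₂]=[2,6], have l₃=4  ✓
Σlᵢ = 10 ⇒ even  ✓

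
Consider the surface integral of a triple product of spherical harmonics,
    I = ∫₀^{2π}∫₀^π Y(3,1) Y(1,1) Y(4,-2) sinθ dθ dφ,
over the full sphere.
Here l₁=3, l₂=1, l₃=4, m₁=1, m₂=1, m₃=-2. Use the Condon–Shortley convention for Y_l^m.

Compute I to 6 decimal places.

m-sum 0 ✓  L=8 even ✓  2≤4≤4 ✓
Π(2lᵢ+1) = 7×3×9 = 189
triangle coeff Δ(3,1,4) = 1/252
Σ_t [0,0]: t=0:+1/36 = 1/36
(3j)²=4/63 [(3 1 4; 0 0 0)], sign=+1
Σ_t [0,0]: t=0:+1/96 = 1/96
(3j)²=5/84 [(3 1 4; 1 1 -2)], sign=+1
⇒ 4πI² = 5/7
I = (+1)√(5/7/(4π)) = 0.23841361

0.238414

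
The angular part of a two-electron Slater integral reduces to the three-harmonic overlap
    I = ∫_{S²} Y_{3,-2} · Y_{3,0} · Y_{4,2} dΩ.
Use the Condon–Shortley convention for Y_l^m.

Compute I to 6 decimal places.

Checks pass: Σm=0; 10 even; l₃=4∈[0,6].
(2·3+1)(2·3+1)(2·4+1) = 441
Δ: 2! 4! 4! / 11! → 1/34650
sum: t=0:+1/72 t=1:−1/16 t=2:+1/72 = -5/144
3j²(3 3 4; 0 0 0) = Δ·Π!·Σ² = 2/77  (sign -1)
sum: t=1:−1/96 t=2:+1/72 = 1/288
3j²(3 3 4; -2 0 2) = Δ·Π!·Σ² = 1/462  (sign +1)
combine: 4πI² = 441·2/77·1/462 = 3/121
take √, sign -1: I = -0.04441841

-0.044418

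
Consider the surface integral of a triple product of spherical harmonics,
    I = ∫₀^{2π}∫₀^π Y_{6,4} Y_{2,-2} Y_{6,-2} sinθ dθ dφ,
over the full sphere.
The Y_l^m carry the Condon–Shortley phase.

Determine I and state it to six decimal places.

m-sum 0 ✓  L=14 even ✓  4≤6≤8 ✓
Π(2lᵢ+1) = 13×5×13 = 845
triangle coeff Δ(6,2,6) = 1/90090
Σ_t [0,2]: t=0:+1/69120 t=1:−1/14400 t=2:+1/69120 = -7/172800
(3j)²=14/715 [(6 2 6; 0 0 0)], sign=-1
Σ_t [0,0]: t=0:+1/322560 = 1/322560
(3j)²=18/1001 [(6 2 6; 4 -2 -2)], sign=+1
⇒ 4πI² = 36/121
I = (-1)√(36/121/(4π)) = -0.15386989

-0.153870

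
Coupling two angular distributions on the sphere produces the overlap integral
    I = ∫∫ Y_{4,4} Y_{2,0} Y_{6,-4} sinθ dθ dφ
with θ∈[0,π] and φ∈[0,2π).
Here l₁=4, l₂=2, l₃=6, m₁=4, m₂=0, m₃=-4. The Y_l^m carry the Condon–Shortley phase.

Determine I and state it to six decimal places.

m-sum 0 ✓  L=12 even ✓  2≤6≤6 ✓
Π(2lᵢ+1) = 9×5×13 = 585
triangle coeff Δ(4,2,6) = 1/6435
Σ_t [0,0]: t=0:+1/2304 = 1/2304
(3j)²=5/143 [(4 2 6; 0 0 0)], sign=+1
Σ_t [0,0]: t=0:+1/161280 = 1/161280
(3j)²=1/143 [(4 2 6; 4 0 -4)], sign=+1
⇒ 4πI² = 225/1573
I = (+1)√(225/1573/(4π)) = 0.10668957

0.106690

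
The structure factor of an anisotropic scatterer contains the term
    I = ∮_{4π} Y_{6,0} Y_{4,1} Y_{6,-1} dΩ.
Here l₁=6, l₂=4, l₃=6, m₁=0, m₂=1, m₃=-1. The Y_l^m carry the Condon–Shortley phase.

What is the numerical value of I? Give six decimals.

-0.043721

Rules hold: Σm=0, L=16 even, 2≤6≤10.
N = 13·9·13 = 1521
Δ = 4!·8!·4!/17! = 1/15315300
Racah Σ t=0..4: t=0:+1/829440 t=1:−1/25920 t=2:+1/9216 t=3:−1/25920 t=4:+1/829440 = 7/207360
⇒ 3j(6 4 6; 0 0 0)² = 28/2431, sgn +1
Racah Σ t=1..4: t=1:−1/103680 t=2:+1/13824 t=3:−1/17280 t=4:+1/207360 = 1/103680
⇒ 3j(6 4 6; 0 1 -1)² = 10/7293, sgn -1
4πI² = N·(3j₀)²·(3jₘ)² = 840/34969
I = -1·√(0.0240213/4π) = -0.04372130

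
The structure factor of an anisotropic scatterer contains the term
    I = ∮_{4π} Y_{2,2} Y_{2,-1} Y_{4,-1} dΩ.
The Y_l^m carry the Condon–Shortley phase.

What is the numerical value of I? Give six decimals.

-0.090112

Rules hold: Σm=0, L=8 even, 0≤4≤4.
N = 5·5·9 = 225
Δ = 0!·4!·4!/9! = 1/630
Racah Σ t=0..0: t=0:+1/16 = 1/16
⇒ 3j(2 2 4; 0 0 0)² = 2/35, sgn +1
Racah Σ t=0..0: t=0:+1/144 = 1/144
⇒ 3j(2 2 4; 2 -1 -1)² = 1/126, sgn -1
4πI² = N·(3j₀)²·(3jₘ)² = 5/49
I = -1·√(0.102041/4π) = -0.09011188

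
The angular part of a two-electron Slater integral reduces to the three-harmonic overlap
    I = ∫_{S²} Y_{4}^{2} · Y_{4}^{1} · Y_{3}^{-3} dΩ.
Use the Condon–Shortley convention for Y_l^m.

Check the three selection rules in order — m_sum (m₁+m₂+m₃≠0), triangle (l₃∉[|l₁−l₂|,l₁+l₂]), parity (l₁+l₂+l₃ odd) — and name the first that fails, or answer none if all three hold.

parity

azimuthal sum: 2 + 1 − 3 = 0  ✓
0 ≤ 3 ≤ 8 (triangle on l)  ✓
L = 4 + 4 + 3 = 11 (odd)  ✗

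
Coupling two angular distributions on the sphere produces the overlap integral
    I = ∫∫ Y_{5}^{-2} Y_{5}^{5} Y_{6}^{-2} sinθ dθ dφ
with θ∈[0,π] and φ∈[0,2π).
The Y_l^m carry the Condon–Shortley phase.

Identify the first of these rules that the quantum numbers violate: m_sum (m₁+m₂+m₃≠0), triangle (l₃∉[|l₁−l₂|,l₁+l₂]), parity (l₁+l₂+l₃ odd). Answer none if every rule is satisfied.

m₁+m₂+m₃ = -2 + 5 − 2 = 1  ✗
triangle: |5−5|=0 ≤ l₃=6 ≤ 5+5=10
parity: l₁+l₂+l₃ = 16 is even

m_sum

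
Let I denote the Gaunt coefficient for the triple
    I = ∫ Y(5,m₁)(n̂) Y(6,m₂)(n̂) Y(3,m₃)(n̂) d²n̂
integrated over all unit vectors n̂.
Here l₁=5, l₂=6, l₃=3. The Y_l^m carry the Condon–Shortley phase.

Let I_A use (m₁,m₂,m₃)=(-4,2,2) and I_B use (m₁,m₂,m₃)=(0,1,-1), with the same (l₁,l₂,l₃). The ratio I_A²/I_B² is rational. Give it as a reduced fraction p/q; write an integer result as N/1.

Same 5,6,3: normalisation and zero-m 3j drop out of the ratio.
A: Δ: 8! 2! 4! / 15! → 1/675675; sum: t=7:−1/60480 t=8:+1/967680 = -1/64512; 3j²(5 6 3; -4 2 2) = Δ·Π!·Σ² = 15/1001  (sign +1)
B: Δ: 8! 2! 4! / 15! → 1/675675; sum: t=3:−1/34560 t=4:+1/3456 t=5:−1/5760 = 1/11520; 3j²(5 6 3; 0 1 -1) = Δ·Π!·Σ² = 2/429  (sign +1)
I_A²/I_B² = (15/1001)/(2/429) = 45/14

45/14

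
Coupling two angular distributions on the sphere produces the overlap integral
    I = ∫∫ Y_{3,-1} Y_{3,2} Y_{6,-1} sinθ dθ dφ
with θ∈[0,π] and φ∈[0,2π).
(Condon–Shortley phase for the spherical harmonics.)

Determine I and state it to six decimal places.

Checks pass: Σm=0; 12 even; l₃=6∈[0,6].
(2·3+1)(2·3+1)(2·6+1) = 637
Δ: 0! 6! 6! / 13! → 1/12012
sum: t=0:+1/1296 = 1/1296
3j²(3 3 6; 0 0 0) = Δ·Π!·Σ² = 100/3003  (sign +1)
sum: t=0:+1/5760 = 1/5760
3j²(3 3 6; -1 2 -1) = Δ·Π!·Σ² = 5/572  (sign -1)
combine: 4πI² = 637·100/3003·5/572 = 875/4719
take √, sign -1: I = -0.12147142

-0.121471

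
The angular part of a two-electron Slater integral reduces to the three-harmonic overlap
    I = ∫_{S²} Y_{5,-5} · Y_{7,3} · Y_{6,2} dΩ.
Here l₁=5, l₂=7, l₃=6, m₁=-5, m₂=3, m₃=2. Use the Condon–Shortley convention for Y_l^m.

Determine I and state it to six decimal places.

m-sum 0 ✓  L=18 even ✓  2≤6≤12 ✓
Π(2lᵢ+1) = 11×15×13 = 2145
triangle coeff Δ(5,7,6) = 1/174594420
Σ_t [1,5]: t=1:−1/4147200 t=2:+1/207360 t=3:−1/82944 t=4:+1/207360 t=5:−1/4147200 = -1/345600
(3j)²=420/46189 [(5 7 6; 0 0 0)], sign=-1
Σ_t [6,6]: t=6:+1/9953280 = 1/9953280
(3j)²=2450/138567 [(5 7 6; -5 3 2)], sign=+1
⇒ 4πI² = 5145000/14919047
I = (-1)√(5145000/14919047/(4π)) = -0.16565983

-0.165660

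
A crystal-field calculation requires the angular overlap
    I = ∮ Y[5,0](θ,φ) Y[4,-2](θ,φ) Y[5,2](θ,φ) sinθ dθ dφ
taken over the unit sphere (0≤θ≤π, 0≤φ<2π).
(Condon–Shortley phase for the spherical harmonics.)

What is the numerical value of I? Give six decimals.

-0.099440

Checks pass: Σm=0; 14 even; l₃=5∈[1,9].
(2·5+1)(2·4+1)(2·5+1) = 1089
Δ: 4! 6! 4! / 15! → 1/3153150
sum: t=0:+1/69120 t=1:−1/1728 t=2:+1/576 t=3:−1/1728 t=4:+1/69120 = 7/11520
3j²(5 4 5; 0 0 0) = Δ·Π!·Σ² = 2/143  (sign -1)
sum: t=0:+1/11520 t=1:−1/1728 t=2:+1/3456 = -7/34560
3j²(5 4 5; 0 -2 2) = Δ·Π!·Σ² = 7/858  (sign +1)
combine: 4πI² = 1089·2/143·7/858 = 21/169
take √, sign -1: I = -0.09944006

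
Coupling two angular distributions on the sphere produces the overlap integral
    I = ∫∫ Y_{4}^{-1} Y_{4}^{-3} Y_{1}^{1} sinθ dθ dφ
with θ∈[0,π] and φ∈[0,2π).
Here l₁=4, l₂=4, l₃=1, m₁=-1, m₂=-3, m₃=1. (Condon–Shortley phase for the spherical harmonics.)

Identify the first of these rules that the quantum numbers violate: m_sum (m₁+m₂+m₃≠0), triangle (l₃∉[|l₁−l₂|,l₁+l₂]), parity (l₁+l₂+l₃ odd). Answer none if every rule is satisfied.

Σmᵢ = -3  ✗
l₃∈[|l₁−l₂|,l₁+l₂]=[0,8], have l₃=1
Σlᵢ = 9 ⇒ odd

m_sum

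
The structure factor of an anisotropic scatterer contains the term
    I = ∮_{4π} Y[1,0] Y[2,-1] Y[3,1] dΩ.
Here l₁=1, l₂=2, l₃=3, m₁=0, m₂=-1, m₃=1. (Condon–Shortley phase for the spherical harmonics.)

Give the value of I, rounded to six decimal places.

m-sum 0 ✓  L=6 even ✓  1≤3≤3 ✓
Π(2lᵢ+1) = 3×5×7 = 105
triangle coeff Δ(1,2,3) = 1/105
Σ_t [0,0]: t=0:+1/4 = 1/4
(3j)²=3/35 [(1 2 3; 0 0 0)], sign=-1
Σ_t [0,0]: t=0:+1/6 = 1/6
(3j)²=8/105 [(1 2 3; 0 -1 1)], sign=+1
⇒ 4πI² = 24/35
I = (-1)√(24/35/(4π)) = -0.23359668

-0.233597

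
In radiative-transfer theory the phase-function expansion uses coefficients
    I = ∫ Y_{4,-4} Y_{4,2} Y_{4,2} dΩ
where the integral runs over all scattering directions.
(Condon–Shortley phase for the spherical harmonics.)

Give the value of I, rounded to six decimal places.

m-sum 0 ✓  L=12 even ✓  0≤4≤8 ✓
Π(2lᵢ+1) = 9×9×9 = 729
triangle coeff Δ(4,4,4) = 1/450450
Σ_t [0,4]: t=0:+1/13824 t=1:−1/216 t=2:+1/64 t=3:−1/216 t=4:+1/13824 = 5/768
(3j)²=18/1001 [(4 4 4; 0 0 0)], sign=+1
Σ_t [4,4]: t=4:+1/2304 = 1/2304
(3j)²=5/143 [(4 4 4; -4 2 2)], sign=+1
⇒ 4πI² = 65610/143143
I = (+1)√(65610/143143/(4π)) = 0.19098314

0.190983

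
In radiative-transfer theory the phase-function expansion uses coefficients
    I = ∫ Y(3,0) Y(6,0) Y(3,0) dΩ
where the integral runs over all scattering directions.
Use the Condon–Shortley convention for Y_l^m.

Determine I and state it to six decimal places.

0.237088

Checks pass: Σm=0; 12 even; l₃=3∈[3,9].
(2·3+1)(2·6+1)(2·3+1) = 637
Δ: 6! 0! 6! / 13! → 1/12012
sum: t=3:−1/1296 = -1/1296
3j²(3 6 3; 0 0 0) = Δ·Π!·Σ² = 100/3003  (sign +1)
(m-triple is (0,0,0) — same symbol as above.)
combine: 4πI² = 637·100/3003·100/3003 = 10000/14157
take √, sign +1: I = 0.23708793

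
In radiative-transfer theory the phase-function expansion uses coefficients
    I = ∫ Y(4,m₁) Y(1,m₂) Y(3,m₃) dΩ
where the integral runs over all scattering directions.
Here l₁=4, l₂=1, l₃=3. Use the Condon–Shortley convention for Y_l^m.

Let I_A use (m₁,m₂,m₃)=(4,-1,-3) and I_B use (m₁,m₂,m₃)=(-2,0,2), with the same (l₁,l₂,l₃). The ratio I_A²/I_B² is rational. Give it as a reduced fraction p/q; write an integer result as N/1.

7/3

Same 4,1,3: normalisation and zero-m 3j drop out of the ratio.
A: Δ: 2! 6! 0! / 9! → 1/252; sum: t=0:+1/1440 = 1/1440; 3j²(4 1 3; 4 -1 -3) = Δ·Π!·Σ² = 1/9  (sign +1)
B: Δ: 2! 6! 0! / 9! → 1/252; sum: t=1:−1/120 = -1/120; 3j²(4 1 3; -2 0 2) = Δ·Π!·Σ² = 1/21  (sign +1)
I_A²/I_B² = (1/9)/(1/21) = 7/3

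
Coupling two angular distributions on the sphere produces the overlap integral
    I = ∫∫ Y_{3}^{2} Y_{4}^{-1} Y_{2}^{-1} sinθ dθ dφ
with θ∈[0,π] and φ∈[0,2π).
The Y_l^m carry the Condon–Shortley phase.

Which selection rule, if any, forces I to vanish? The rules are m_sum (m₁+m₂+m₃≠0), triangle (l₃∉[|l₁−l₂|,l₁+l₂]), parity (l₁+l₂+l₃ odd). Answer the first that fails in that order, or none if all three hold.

parity

Σmᵢ = 0  ✓
l₃∈[|l₁−l₂|,l₁+l₂]=[1,7], have l₃=2  ✓
Σlᵢ = 9 ⇒ odd  ✗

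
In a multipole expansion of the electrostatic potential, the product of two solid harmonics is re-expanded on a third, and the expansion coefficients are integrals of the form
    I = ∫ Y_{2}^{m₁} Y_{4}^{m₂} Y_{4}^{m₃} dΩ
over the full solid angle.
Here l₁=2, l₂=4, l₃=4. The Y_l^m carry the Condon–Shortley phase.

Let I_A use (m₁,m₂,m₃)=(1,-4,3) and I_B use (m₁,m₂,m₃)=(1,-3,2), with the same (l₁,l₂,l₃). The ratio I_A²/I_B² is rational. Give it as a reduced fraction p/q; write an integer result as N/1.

Same 2,4,4: normalisation and zero-m 3j drop out of the ratio.
A: Δ: 2! 2! 6! / 11! → 1/13860; sum: t=0:+1/1440 = 1/1440; 3j²(2 4 4; 1 -4 3) = Δ·Π!·Σ² = 7/165  (sign -1)
B: Δ: 2! 2! 6! / 11! → 1/13860; sum: t=0:+1/240 t=1:−1/1440 = 1/288; 3j²(2 4 4; 1 -3 2) = Δ·Π!·Σ² = 5/132  (sign +1)
I_A²/I_B² = (7/165)/(5/132) = 28/25

28/25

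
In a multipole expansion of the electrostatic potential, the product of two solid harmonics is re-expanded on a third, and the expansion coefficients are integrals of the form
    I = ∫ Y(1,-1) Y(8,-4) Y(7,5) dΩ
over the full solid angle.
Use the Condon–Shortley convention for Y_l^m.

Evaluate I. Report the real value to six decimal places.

0.074948

Rules hold: Σm=0, L=16 even, 7≤7≤9.
N = 3·17·15 = 765
Δ = 2!·0!·14!/17! = 1/2040
Racah Σ t=1..1: t=1:−1/25401600 = -1/25401600
⇒ 3j(1 8 7; 0 0 0)² = 8/255, sgn +1
Racah Σ t=2..2: t=2:+1/1916006400 = 1/1916006400
⇒ 3j(1 8 7; -1 -4 5)² = 1/340, sgn +1
4πI² = N·(3j₀)²·(3jₘ)² = 6/85
I = +1·√(0.0705882/4π) = 0.07494820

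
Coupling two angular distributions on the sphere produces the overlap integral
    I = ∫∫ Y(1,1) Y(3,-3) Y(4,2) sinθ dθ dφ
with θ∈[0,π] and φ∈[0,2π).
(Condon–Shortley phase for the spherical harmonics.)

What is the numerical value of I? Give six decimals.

Checks pass: Σm=0; 8 even; l₃=4∈[2,4].
(2·1+1)(2·3+1)(2·4+1) = 189
Δ: 0! 2! 6! / 9! → 1/252
sum: t=0:+1/36 = 1/36
3j²(1 3 4; 0 0 0) = Δ·Π!·Σ² = 4/63  (sign +1)
sum: t=0:+1/1440 = 1/1440
3j²(1 3 4; 1 -3 2) = Δ·Π!·Σ² = 1/252  (sign +1)
combine: 4πI² = 189·4/63·1/252 = 1/21
take √, sign +1: I = 0.06155813

0.061558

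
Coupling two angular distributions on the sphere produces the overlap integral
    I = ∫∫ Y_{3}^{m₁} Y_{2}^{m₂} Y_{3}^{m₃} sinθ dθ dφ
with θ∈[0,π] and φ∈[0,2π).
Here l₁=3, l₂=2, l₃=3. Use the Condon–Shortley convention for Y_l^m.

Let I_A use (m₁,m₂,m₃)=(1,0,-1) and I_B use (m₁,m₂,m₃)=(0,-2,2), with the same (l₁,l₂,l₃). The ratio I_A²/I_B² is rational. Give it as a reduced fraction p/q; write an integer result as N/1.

l's match ⇒ only the (l;m) 3-j factors differ between A and B.
A: triangle coeff Δ(3,2,3) = 1/3780; Σ_t [0,2]: t=0:+1/16 t=1:−1/6 t=2:+1/96 = -3/32; (3j)²=3/140 [(3 2 3; 1 0 -1)], sign=-1
B: triangle coeff Δ(3,2,3) = 1/3780; Σ_t [0,0]: t=0:+1/24 = 1/24; (3j)²=1/21 [(3 2 3; 0 -2 2)], sign=-1
I_A²/I_B² = (3/140)/(1/21) = 9/20

9/20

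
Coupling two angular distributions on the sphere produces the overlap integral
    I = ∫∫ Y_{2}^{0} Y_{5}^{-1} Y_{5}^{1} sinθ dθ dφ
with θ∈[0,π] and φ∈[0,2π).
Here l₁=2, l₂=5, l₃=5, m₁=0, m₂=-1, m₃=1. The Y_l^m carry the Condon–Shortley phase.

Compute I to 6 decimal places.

-0.145565

m-sum 0 ✓  L=12 even ✓  3≤5≤7 ✓
Π(2lᵢ+1) = 5×11×11 = 605
triangle coeff Δ(2,5,5) = 1/38610
Σ_t [0,2]: t=0:+1/2880 t=1:−1/576 t=2:+1/2880 = -1/960
(3j)²=10/429 [(2 5 5; 0 0 0)], sign=+1
Σ_t [0,2]: t=0:+1/2304 t=1:−1/720 t=2:+1/5760 = -1/1280
(3j)²=27/1430 [(2 5 5; 0 -1 1)], sign=-1
⇒ 4πI² = 45/169
I = (-1)√(45/169/(4π)) = -0.14556534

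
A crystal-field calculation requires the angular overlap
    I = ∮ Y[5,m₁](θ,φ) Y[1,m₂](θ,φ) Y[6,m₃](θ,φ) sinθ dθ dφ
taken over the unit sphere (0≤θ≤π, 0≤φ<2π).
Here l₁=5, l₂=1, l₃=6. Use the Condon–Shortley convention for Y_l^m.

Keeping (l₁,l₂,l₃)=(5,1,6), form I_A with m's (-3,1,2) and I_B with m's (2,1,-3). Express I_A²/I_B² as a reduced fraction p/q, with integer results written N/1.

Shared (l₁,l₂,l₃)=(5,1,6): N and (l;000)² cancel in I_A²/I_B².
A: Δ = 0!·10!·2!/13! = 1/858; Racah Σ t=0..0: t=0:+1/161280 = 1/161280; ⇒ 3j(5 1 6; -3 1 2)² = 1/143, sgn +1
B: Δ = 0!·10!·2!/13! = 1/858; Racah Σ t=0..0: t=0:+1/60480 = 1/60480; ⇒ 3j(5 1 6; 2 1 -3)² = 6/143, sgn -1
I_A²/I_B² = (1/143)/(6/143) = 1/6

1/6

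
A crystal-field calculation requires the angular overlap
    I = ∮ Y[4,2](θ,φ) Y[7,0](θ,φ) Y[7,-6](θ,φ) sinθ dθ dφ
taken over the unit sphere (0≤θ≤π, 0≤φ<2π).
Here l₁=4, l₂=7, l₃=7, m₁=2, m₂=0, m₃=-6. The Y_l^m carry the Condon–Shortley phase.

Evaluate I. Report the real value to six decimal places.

Σmᵢ = -4 ≠ 0, so the φ-integral vanishes; I = 0

0.000000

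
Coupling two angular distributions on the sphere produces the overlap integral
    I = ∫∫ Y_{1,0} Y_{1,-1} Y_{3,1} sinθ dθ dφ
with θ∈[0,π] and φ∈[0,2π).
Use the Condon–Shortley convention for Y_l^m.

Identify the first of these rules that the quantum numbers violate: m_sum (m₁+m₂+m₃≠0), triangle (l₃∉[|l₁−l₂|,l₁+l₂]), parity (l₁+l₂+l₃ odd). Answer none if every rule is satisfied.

azimuthal sum: 0 − 1 + 1 = 0  ✓
0 ≤ 3 ≤ 2 (triangle on l)  ✗
L = 1 + 1 + 3 = 5 (odd)

triangle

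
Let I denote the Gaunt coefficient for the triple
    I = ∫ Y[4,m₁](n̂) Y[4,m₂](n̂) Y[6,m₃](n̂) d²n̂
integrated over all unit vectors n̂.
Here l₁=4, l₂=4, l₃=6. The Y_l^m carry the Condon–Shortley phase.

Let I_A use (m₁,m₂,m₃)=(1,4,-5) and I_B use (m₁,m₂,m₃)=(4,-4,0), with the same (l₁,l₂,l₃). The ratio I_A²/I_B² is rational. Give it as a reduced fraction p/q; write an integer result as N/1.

l's match ⇒ only the (l;m) 3-j factors differ between A and B.
A: triangle coeff Δ(4,4,6) = 1/1261260; Σ_t [2,2]: t=2:+1/172800 = 1/172800; (3j)²=2/65 [(4 4 6; 1 4 -5)], sign=-1
B: triangle coeff Δ(4,4,6) = 1/1261260; Σ_t [0,0]: t=0:+1/1036800 = 1/1036800; (3j)²=4/6435 [(4 4 6; 4 -4 0)], sign=+1
I_A²/I_B² = (2/65)/(4/6435) = 99/2

99/2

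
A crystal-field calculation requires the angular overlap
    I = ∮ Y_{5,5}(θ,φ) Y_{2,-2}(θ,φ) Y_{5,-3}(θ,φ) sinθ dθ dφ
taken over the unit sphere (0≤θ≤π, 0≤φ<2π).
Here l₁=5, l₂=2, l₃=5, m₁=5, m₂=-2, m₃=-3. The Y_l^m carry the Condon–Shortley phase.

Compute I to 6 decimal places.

0.088588

Rules hold: Σm=0, L=12 even, 3≤5≤7.
N = 11·5·11 = 605
Δ = 2!·8!·2!/13! = 1/38610
Racah Σ t=0..2: t=0:+1/2880 t=1:−1/576 t=2:+1/2880 = -1/960
⇒ 3j(5 2 5; 0 0 0)² = 10/429, sgn +1
Racah Σ t=0..0: t=0:+1/161280 = 1/161280
⇒ 3j(5 2 5; 5 -2 -3)² = 1/143, sgn +1
4πI² = N·(3j₀)²·(3jₘ)² = 50/507
I = +1·√(0.0986193/4π) = 0.08858824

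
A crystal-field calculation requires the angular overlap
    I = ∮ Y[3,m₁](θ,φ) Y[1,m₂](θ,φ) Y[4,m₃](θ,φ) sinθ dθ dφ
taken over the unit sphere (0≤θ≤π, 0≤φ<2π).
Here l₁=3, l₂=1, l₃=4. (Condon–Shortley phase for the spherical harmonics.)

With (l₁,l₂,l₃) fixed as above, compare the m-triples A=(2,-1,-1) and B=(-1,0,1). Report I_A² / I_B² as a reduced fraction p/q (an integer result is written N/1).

1/5

l's match ⇒ only the (l;m) 3-j factors differ between A and B.
A: triangle coeff Δ(3,1,4) = 1/252; Σ_t [0,0]: t=0:+1/240 = 1/240; (3j)²=1/84 [(3 1 4; 2 -1 -1)], sign=-1
B: triangle coeff Δ(3,1,4) = 1/252; Σ_t [0,0]: t=0:+1/48 = 1/48; (3j)²=5/84 [(3 1 4; -1 0 1)], sign=-1
I_A²/I_B² = (1/84)/(5/84) = 1/5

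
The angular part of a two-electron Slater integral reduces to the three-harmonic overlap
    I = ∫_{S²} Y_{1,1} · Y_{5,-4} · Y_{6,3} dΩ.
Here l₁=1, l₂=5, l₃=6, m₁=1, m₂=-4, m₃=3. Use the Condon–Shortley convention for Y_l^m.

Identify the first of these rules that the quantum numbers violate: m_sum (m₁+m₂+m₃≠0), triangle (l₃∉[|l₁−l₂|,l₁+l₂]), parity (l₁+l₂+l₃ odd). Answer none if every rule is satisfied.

m₁+m₂+m₃ = 1 − 4 + 3 = 0  ✓
triangle: |1−5|=4 ≤ l₃=6 ≤ 1+5=6  ✓
parity: l₁+l₂+l₃ = 12 is even  ✓

none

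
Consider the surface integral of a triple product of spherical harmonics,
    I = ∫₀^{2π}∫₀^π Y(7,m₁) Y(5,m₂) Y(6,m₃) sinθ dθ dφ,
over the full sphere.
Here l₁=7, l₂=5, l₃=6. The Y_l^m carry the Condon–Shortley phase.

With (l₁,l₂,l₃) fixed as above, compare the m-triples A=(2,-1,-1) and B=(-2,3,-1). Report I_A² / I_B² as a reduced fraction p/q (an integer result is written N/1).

486/343

l's match ⇒ only the (l;m) 3-j factors differ between A and B.
A: triangle coeff Δ(7,5,6) = 1/174594420; Σ_t [0,4]: t=0:+1/12441600 t=1:−1/414720 t=2:+1/138240 t=3:−1/311040 t=4:+1/5806080 = 1/537600; (3j)²=2916/323323 [(7 5 6; 2 -1 -1)], sign=-1
B: triangle coeff Δ(7,5,6) = 1/174594420; Σ_t [4,6]: t=4:+1/829440 t=5:−1/414720 t=6:+1/2073600 = -1/1382400; (3j)²=294/46189 [(7 5 6; -2 3 -1)], sign=+1
I_A²/I_B² = (2916/323323)/(294/46189) = 486/343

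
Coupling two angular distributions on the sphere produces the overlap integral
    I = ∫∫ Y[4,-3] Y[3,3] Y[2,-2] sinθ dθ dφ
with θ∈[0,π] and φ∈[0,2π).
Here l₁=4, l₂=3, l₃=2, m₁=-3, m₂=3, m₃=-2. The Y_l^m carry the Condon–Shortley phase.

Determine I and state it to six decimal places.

-3 + 3 − 2 = -2 ≠ 0: azimuthal integral kills it; I = 0

0.000000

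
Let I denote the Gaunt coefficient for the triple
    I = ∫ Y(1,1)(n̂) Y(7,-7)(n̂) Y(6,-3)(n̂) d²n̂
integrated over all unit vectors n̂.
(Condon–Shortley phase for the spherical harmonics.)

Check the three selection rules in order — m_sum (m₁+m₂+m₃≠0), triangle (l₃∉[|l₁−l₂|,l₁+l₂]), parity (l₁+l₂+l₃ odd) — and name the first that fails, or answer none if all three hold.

m_sum

Σmᵢ = -9  ✗
l₃∈[|l₁−l₂|,l₁+l₂]=[6,8], have l₃=6
Σlᵢ = 14 ⇒ even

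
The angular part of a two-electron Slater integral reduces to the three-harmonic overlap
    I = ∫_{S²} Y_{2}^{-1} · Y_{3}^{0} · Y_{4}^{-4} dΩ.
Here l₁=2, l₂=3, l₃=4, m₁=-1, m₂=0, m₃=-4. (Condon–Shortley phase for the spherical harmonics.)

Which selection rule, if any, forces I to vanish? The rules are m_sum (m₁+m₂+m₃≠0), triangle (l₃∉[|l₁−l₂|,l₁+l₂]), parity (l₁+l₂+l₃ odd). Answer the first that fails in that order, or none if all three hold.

azimuthal sum: -1 + 0 − 4 = -5  ✗
1 ≤ 4 ≤ 5 (triangle on l)
L = 2 + 3 + 4 = 9 (odd)

m_sum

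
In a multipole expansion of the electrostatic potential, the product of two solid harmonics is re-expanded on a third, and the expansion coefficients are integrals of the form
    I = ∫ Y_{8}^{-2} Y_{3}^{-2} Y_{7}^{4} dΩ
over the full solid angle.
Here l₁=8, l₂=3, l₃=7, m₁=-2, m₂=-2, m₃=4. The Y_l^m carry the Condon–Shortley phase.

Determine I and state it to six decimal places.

Checks pass: Σm=0; 18 even; l₃=7∈[5,11].
(2·8+1)(2·3+1)(2·7+1) = 1785
Δ: 4! 12! 2! / 19! → 1/5290740
sum: t=1:−1/7257600 t=2:+1/2073600 t=3:−1/7257600 = 1/4838400
3j²(8 3 7; 0 0 0) = Δ·Π!·Σ² = 252/20995  (sign -1)
sum: t=0:+1/174182400 t=1:−1/26127360 = -17/522547200
3j²(8 3 7; -2 -2 4) = Δ·Π!·Σ² = 935/62244  (sign +1)
combine: 4πI² = 1785·252/20995·935/62244 = 19635/61009
take √, sign -1: I = -0.16003448

-0.160034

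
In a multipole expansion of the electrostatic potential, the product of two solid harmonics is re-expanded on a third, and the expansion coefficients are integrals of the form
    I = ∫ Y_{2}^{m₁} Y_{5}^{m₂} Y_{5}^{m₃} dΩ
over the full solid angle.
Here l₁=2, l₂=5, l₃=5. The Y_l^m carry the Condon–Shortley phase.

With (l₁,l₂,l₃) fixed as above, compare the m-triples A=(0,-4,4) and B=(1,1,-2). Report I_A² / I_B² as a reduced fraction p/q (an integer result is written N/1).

Same 2,5,5: normalisation and zero-m 3j drop out of the ratio.
A: Δ: 2! 2! 8! / 13! → 1/38610; sum: t=0:+1/20160 t=1:−1/40320 = 1/40320; 3j²(2 5 5; 0 -4 4) = Δ·Π!·Σ² = 6/715  (sign -1)
B: Δ: 2! 2! 8! / 13! → 1/38610; sum: t=0:+1/2880 t=1:−1/1440 = -1/2880; 3j²(2 5 5; 1 1 -2) = Δ·Π!·Σ² = 7/715  (sign +1)
I_A²/I_B² = (6/715)/(7/715) = 6/7

6/7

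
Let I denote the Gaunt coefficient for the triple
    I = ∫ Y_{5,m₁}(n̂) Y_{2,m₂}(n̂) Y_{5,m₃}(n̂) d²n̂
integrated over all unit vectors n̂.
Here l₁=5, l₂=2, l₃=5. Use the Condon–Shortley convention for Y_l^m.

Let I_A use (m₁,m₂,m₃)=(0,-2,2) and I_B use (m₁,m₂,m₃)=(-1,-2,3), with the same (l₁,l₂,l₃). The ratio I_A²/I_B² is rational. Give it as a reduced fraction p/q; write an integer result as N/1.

l's match ⇒ only the (l;m) 3-j factors differ between A and B.
A: triangle coeff Δ(5,2,5) = 1/38610; Σ_t [0,0]: t=0:+1/2880 = 1/2880; (3j)²=14/429 [(5 2 5; 0 -2 2)], sign=-1
B: triangle coeff Δ(5,2,5) = 1/38610; Σ_t [0,0]: t=0:+1/5760 = 1/5760; (3j)²=56/2145 [(5 2 5; -1 -2 3)], sign=+1
I_A²/I_B² = (14/429)/(56/2145) = 5/4

5/4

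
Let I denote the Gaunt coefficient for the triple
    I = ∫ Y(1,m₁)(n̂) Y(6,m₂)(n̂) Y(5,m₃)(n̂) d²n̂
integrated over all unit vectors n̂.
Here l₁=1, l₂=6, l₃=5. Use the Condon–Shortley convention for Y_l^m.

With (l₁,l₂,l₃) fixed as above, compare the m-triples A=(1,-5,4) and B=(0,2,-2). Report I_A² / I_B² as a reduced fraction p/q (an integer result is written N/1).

Shared (l₁,l₂,l₃)=(1,6,5): N and (l;000)² cancel in I_A²/I_B².
A: Δ = 2!·0!·10!/13! = 1/858; Racah Σ t=0..0: t=0:+1/725760 = 1/725760; ⇒ 3j(1 6 5; 1 -5 4)² = 5/78, sgn -1
B: Δ = 2!·0!·10!/13! = 1/858; Racah Σ t=1..1: t=1:−1/30240 = -1/30240; ⇒ 3j(1 6 5; 0 2 -2)² = 16/429, sgn +1
I_A²/I_B² = (5/78)/(16/429) = 55/32

55/32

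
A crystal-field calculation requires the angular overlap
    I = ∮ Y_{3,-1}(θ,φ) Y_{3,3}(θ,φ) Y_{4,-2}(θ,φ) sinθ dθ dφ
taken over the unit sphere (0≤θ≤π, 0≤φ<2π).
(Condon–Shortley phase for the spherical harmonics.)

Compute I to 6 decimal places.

-0.188451

Rules hold: Σm=0, L=10 even, 0≤4≤6.
N = 7·7·9 = 441
Δ = 2!·4!·4!/11! = 1/34650
Racah Σ t=0..2: t=0:+1/72 t=1:−1/16 t=2:+1/72 = -5/144
⇒ 3j(3 3 4; 0 0 0)² = 2/77, sgn -1
Racah Σ t=2..2: t=2:+1/192 = 1/192
⇒ 3j(3 3 4; -1 3 -2)² = 3/77, sgn +1
4πI² = N·(3j₀)²·(3jₘ)² = 54/121
I = -1·√(0.446281/4π) = -0.18845135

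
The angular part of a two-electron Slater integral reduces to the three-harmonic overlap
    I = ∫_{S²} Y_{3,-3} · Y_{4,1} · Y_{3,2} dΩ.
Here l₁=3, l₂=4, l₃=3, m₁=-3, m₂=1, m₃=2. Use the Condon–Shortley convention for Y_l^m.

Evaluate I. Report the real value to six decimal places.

0.140463

Rules hold: Σm=0, L=10 even, 1≤3≤7.
N = 7·9·7 = 441
Δ = 4!·2!·4!/11! = 1/34650
Racah Σ t=1..3: t=1:−1/72 t=2:+1/16 t=3:−1/72 = 5/144
⇒ 3j(3 4 3; 0 0 0)² = 2/77, sgn -1
Racah Σ t=4..4: t=4:+1/288 = 1/288
⇒ 3j(3 4 3; -3 1 2)² = 5/231, sgn -1
4πI² = N·(3j₀)²·(3jₘ)² = 30/121
I = +1·√(0.247934/4π) = 0.14046335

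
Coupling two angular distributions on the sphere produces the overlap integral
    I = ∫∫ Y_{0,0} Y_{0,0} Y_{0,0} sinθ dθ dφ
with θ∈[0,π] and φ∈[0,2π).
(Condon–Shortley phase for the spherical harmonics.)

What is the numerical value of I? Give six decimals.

Rules hold: Σm=0, L=0 even, 0≤0≤0.
N = 1·1·1 = 1
Δ = 0!·0!·0!/1! = 1/1
Racah Σ t=0..0: t=0:+1/1 = 1/1
⇒ 3j(0 0 0; 0 0 0)² = 1/1, sgn +1
(m-triple is (0,0,0) — same symbol as above.)
4πI² = N·(3j₀)²·(3jₘ)² = 1/1
I = +1·√(1/4π) = 0.28209479

0.282095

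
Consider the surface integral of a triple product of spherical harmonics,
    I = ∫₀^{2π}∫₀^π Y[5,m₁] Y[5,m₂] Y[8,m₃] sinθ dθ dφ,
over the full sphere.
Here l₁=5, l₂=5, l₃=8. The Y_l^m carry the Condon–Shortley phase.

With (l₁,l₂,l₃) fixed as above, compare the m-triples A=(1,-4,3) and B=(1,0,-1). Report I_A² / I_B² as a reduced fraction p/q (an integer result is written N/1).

l's match ⇒ only the (l;m) 3-j factors differ between A and B.
A: triangle coeff Δ(5,5,8) = 1/37413090; Σ_t [0,1]: t=0:+1/5806080 t=1:−1/29030400 = 1/7257600; (3j)²=64/4199 [(5 5 8; 1 -4 3)], sign=-1
B: triangle coeff Δ(5,5,8) = 1/37413090; Σ_t [0,2]: t=0:+1/829440 t=1:−1/414720 t=2:+1/2073600 = -1/1382400; (3j)²=294/46189 [(5 5 8; 1 0 -1)], sign=+1
I_A²/I_B² = (64/4199)/(294/46189) = 352/147

352/147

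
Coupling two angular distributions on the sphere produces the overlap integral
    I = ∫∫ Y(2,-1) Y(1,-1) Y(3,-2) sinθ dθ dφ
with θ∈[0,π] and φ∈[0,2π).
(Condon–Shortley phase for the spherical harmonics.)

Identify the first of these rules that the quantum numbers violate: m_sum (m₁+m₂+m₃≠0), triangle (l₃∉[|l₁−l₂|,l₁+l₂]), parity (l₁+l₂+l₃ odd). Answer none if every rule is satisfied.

m₁+m₂+m₃ = -1 − 1 − 2 = -4  ✗
triangle: |2−1|=1 ≤ l₃=3 ≤ 2+1=3
parity: l₁+l₂+l₃ = 6 is even

m_sum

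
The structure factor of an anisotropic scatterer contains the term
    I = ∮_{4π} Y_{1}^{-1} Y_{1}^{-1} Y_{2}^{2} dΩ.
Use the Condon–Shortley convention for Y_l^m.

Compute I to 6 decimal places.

m-sum 0 ✓  L=4 even ✓  0≤2≤2 ✓
Π(2lᵢ+1) = 3×3×5 = 45
triangle coeff Δ(1,1,2) = 1/30
Σ_t [0,0]: t=0:+1/1 = 1/1
(3j)²=2/15 [(1 1 2; 0 0 0)], sign=+1
Σ_t [0,0]: t=0:+1/4 = 1/4
(3j)²=1/5 [(1 1 2; -1 -1 2)], sign=+1
⇒ 4πI² = 6/5
I = (+1)√(6/5/(4π)) = 0.30901936

0.309019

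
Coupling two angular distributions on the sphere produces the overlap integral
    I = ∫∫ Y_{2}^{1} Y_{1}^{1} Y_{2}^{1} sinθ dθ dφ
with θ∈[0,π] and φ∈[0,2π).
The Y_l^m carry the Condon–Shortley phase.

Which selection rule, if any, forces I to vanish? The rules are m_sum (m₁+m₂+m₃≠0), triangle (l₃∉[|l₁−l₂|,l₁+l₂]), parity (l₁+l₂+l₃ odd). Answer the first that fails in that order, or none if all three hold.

m_sum

m₁+m₂+m₃ = 1 + 1 + 1 = 3  ✗
triangle: |2−1|=1 ≤ l₃=2 ≤ 2+1=3
parity: l₁+l₂+l₃ = 5 is odd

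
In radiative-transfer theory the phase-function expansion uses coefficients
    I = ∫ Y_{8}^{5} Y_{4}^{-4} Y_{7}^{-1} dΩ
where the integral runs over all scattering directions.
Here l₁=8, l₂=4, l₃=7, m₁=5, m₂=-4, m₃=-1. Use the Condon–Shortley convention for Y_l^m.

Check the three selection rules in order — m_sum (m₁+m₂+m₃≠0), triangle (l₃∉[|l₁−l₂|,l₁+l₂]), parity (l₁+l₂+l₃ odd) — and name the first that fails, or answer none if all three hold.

parity

Σmᵢ = 0  ✓
l₃∈[|l₁−l₂|,l₁+l₂]=[4,12], have l₃=7  ✓
Σlᵢ = 19 ⇒ odd  ✗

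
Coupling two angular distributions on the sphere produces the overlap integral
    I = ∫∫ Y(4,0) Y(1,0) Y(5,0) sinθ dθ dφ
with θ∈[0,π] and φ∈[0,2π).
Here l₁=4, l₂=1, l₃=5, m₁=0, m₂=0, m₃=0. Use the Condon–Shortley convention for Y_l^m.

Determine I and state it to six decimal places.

0.245532

Rules hold: Σm=0, L=10 even, 3≤5≤5.
N = 9·3·11 = 297
Δ = 0!·8!·2!/11! = 1/495
Racah Σ t=0..0: t=0:+1/576 = 1/576
⇒ 3j(4 1 5; 0 0 0)² = 5/99, sgn -1
(m-triple is (0,0,0) — same symbol as above.)
4πI² = N·(3j₀)²·(3jₘ)² = 25/33
I = +1·√(0.757576/4π) = 0.24553200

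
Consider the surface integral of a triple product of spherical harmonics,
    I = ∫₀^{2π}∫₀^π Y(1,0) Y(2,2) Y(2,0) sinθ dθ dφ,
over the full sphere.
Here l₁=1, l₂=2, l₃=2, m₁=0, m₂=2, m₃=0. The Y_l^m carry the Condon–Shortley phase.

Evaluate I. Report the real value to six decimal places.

0.000000

m-sum = 0 + 2 + 0 = 2 ≠ 0 ⇒ I = 0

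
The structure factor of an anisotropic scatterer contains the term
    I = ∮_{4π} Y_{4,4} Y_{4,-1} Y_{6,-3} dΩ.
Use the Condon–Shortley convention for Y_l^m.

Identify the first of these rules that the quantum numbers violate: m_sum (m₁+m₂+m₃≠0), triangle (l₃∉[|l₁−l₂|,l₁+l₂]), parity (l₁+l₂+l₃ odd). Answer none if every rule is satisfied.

Σmᵢ = 0  ✓
l₃∈[|l₁−l₂|,l₁+l₂]=[0,8], have l₃=6  ✓
Σlᵢ = 14 ⇒ even  ✓

none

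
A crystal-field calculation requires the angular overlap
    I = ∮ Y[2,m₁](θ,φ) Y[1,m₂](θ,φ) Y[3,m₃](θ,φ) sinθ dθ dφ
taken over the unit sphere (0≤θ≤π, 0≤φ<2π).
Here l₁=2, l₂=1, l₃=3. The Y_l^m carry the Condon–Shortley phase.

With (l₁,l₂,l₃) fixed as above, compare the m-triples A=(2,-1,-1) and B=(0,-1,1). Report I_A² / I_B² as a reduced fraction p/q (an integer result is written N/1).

1/6

l's match ⇒ only the (l;m) 3-j factors differ between A and B.
A: triangle coeff Δ(2,1,3) = 1/105; Σ_t [0,0]: t=0:+1/48 = 1/48; (3j)²=1/105 [(2 1 3; 2 -1 -1)], sign=+1
B: triangle coeff Δ(2,1,3) = 1/105; Σ_t [0,0]: t=0:+1/8 = 1/8; (3j)²=2/35 [(2 1 3; 0 -1 1)], sign=+1
I_A²/I_B² = (1/105)/(2/35) = 1/6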